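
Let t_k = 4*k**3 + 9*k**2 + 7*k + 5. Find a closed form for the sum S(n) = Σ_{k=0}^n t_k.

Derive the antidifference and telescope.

S(n) = n**4 + 5*n**3 + 9*n**2 + 10*n + 5

t_(k+1)/t_k = (4*k**3 + 21*k**2 + 37*k + 25)/(4*k**3 + 9*k**2 + 7*k + 5).
Factor: A=1; B=1; C=k**3 + 9*k**2/4 + 7*k/4 + 5/4.
Need (1)·f(k+1) − (1)·f(k) = k**3 + 9*k**2/4 + 7*k/4 + 5/4.
d = 4 from the (0,0,3) case.
Solving with deg f ≤ 4: f(k) = k*(k**3 + k**2 + 3)/4.
So s_k = (B(k−1)f/C)·t_k = (k*(k**3 + k**2 + 3)/(4*k**3 + 9*k**2 + 7*k + 5))·t_k = k*(k**3 + k**2 + 3).
Δs = 4*k**3 + 9*k**2 + 7*k + 5, as required.
Telescope: S(n) = s_(n+1) − s_(0) = n**4 + 5*n**3 + 9*n**2 + 10*n + 5 − (0) = n**4 + 5*n**3 + 9*n**2 + 10*n + 5.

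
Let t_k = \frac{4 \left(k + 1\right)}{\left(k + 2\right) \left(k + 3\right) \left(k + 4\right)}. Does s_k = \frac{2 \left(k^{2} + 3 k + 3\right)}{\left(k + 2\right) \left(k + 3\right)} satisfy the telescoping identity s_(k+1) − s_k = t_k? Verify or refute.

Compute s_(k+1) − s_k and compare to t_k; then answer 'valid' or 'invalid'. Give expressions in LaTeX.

s_(k+1) = 2*(3*k + (k + 1)**2 + 6)/((k + 3)*(k + 4))
s_(k+1) − s_k = 4*(k + 1)/(k**3 + 9*k**2 + 26*k + 24)
(s_(k+1) − s_k) − t_k = 0

Valid — Δs_k = t_k.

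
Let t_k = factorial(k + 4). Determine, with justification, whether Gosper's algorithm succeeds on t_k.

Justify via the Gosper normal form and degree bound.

No — t_k has no hypergeometric antidifference.

r(k) = k + 5 after simplifying.
Take A(k)=k + 5, B(k)=1, C(k)=1.
Set up (k + 5)·f(k+1) − (1)·f(k) − (1) = 0.
From deg A=1, deg B=0, deg C=0: d=-1.
Bound -1 < 0, so the key equation has no polynomial solution.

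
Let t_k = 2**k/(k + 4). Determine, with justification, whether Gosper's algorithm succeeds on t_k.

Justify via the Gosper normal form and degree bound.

Ratio r(k) = 2*(k + 4)/(k + 5).
Take A(k)=2*k + 8, B(k)=k + 5, C(k)=1.
Need (2*k + 8)·f(k+1) − (k + 4)·f(k) = 1.
deg f ≤ -1 (via 1,1,0).
Negative degree bound (-1): no f exists, t_k not Gosper-summable.

No — negative degree bound, so no certificate f.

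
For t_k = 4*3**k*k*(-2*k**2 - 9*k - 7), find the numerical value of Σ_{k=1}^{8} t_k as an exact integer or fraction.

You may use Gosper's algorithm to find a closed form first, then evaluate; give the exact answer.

Σ = -56687040

Step 1: r(k) = 3*(2*k**2 + 13*k + 18)/(k*(2*k + 7)).
Take A(k)=3, B(k)=1, C(k)=k**3 + 9*k**2/2 + 7*k/2.
f must satisfy (3)·f(k+1) − (1)·f(k) = k**3 + 9*k**2/2 + 7*k/2.
deg f ≤ 3 (via 0,0,3).
A polynomial solution: f(k) = k*(k - 1)*(k + 1)/2.
Then R = B(k−1)f/C = (k - 1)/(2*k + 7), so s_k = R(k)·t_k = 4*3**k*k*(1 - k**2).
s_(k+1) − s_k = 4*3**k*k*(-2*k**2 - 9*k - 7) = t_k.
Evaluate s at k=9 and k=1: -56687040 and 0; difference -56687040.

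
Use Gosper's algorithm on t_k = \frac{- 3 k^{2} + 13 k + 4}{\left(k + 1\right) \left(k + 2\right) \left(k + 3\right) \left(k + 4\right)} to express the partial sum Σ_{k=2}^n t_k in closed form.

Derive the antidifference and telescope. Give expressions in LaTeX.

S(n) = \frac{- 7 n^{3} + 117 n^{2} + 58 n - 168}{60 \left(n^{3} + 9 n^{2} + 26 n + 24\right)}

Step 1: r(k) = (k + 1)*(13*k - 3*(k + 1)**2 + 17)/((k + 5)*(-3*k**2 + 13*k + 4)).
Take A(k)=k + 1, B(k)=k + 5, C(k)=k**2 - 13*k/3 - 4/3.
Set up (k + 1)·f(k+1) − (k + 4)·f(k) − (k**2 - 13*k/3 - 4/3) = 0.
Degrees (1,1,2) ⇒ d ≤ 3.
Match coefficients ⇒ f(k) = -k*(k**2 + 24*k - 1)/18.
Certificate R = B(k−1)f/C = -k*(k + 4)*(k**2 + 24*k - 1)/(6*(3*k**2 - 13*k - 4)) gives s_k = k*(k**2 + 24*k - 1)/(6*(k + 1)*(k + 2)*(k + 3)).
Δs = (-3*k**2 + 13*k + 4)/(k**4 + 10*k**3 + 35*k**2 + 50*k + 24), as required.
Evaluate: s_(n+1) = (n**3 + 27*n**2 + 50*n + 24)/(6*(n**3 + 9*n**2 + 26*n + 24)); subtract s_(2) = 17/60 ⇒ S(n) = (-7*n**3 + 117*n**2 + 58*n - 168)/(60*(n**3 + 9*n**2 + 26*n + 24)).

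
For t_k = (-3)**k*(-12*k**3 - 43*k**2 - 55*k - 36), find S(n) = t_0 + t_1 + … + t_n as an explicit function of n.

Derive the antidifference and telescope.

S(n) = -9*(-3)**n*n**3 - 39*(-3)**n*n**2 - 54*(-3)**n*n - 33*(-3)**n - 3

r(k) = 3*(-12*k**3 - 79*k**2 - 177*k - 146)/(12*k**3 + 43*k**2 + 55*k + 36) after simplifying.
Gosper form: A/B · C(k+1)/C(k) with A=-3, B=1, C=k**3 + 43*k**2/12 + 55*k/12 + 3.
Set up (-3)·f(k+1) − (1)·f(k) − (k**3 + 43*k**2/12 + 55*k/12 + 3) = 0.
Degrees (0,0,3) ⇒ d ≤ 3.
A polynomial solution: f(k) = -(3*k**3 + 4*k**2 + k + 3)/12.
So s_k = (B(k−1)f/C)·t_k = (-(3*k**3 + 4*k**2 + k + 3)/(12*k**3 + 43*k**2 + 55*k + 36))·t_k = (-3)**k*(3*k**3 + 4*k**2 + k + 3).
Check: Δs_k = (-3)**k*(-12*k**3 - 43*k**2 - 55*k - 36). ✓
s_(n+1) = (-3)**(n + 1)*(3*n**3 + 13*n**2 + 18*n + 11) and s_(0) = 3, so S(n) = -9*(-3)**n*n**3 - 39*(-3)**n*n**2 - 54*(-3)**n*n - 33*(-3)**n - 3.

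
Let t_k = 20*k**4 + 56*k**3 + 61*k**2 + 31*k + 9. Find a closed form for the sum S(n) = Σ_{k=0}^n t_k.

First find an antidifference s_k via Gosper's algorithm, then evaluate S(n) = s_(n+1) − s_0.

S(n) = 4*n**5 + 24*n**4 + 55*n**3 + 60*n**2 + 34*n + 9

r(k) = (20*k**4 + 136*k**3 + 349*k**2 + 401*k + 177)/(20*k**4 + 56*k**3 + 61*k**2 + 31*k + 9) after simplifying.
Factor: A=1; B=1; C=k**4 + 14*k**3/5 + 61*k**2/20 + 31*k/20 + 9/20.
Need (1)·f(k+1) − (1)·f(k) = k**4 + 14*k**3/5 + 61*k**2/20 + 31*k/20 + 9/20.
d = 5 from the (0,0,4) case.
Match coefficients ⇒ f(k) = k*(4*k**4 + 4*k**3 - k**2 - k + 3)/20.
So s_k = (B(k−1)f/C)·t_k = (k*(4*k**4 + 4*k**3 - k**2 - k + 3)/(20*k**4 + 56*k**3 + 61*k**2 + 31*k + 9))·t_k = k*(4*k**4 + 4*k**3 - k**2 - k + 3).
Check: Δs_k = 20*k**4 + 56*k**3 + 61*k**2 + 31*k + 9. ✓
Evaluate: s_(n+1) = 4*n**5 + 24*n**4 + 55*n**3 + 60*n**2 + 34*n + 9; subtract s_(0) = 0 ⇒ S(n) = 4*n**5 + 24*n**4 + 55*n**3 + 60*n**2 + 34*n + 9.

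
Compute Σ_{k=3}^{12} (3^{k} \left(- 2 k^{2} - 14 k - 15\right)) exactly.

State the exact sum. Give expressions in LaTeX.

Σ = -352344816

Compute t_(k+1)/t_k: get 3*(2*k**2 + 18*k + 31)/(2*k**2 + 14*k + 15).
Factor: A=3; B=1; C=k**2 + 7*k + 15/2.
Set up (3)·f(k+1) − (1)·f(k) − (k**2 + 7*k + 15/2) = 0.
Bound: deg f ≤ 2.
Solve for f: f(k) = k*(k + 4)/2 (degree 2 ≤ 2).
Get s_k = R·t_k = 3**k*k*(-k - 4) with R(k) = B(k−1)f(k)/C(k) = k*(k + 4)/(2*k**2 + 14*k + 15).
Δs = 3**k*(-2*k**2 - 14*k - 15), as required.
Sum = s_(13) − s_(3); s_(13) = -352345383, s_(3) = -567 ⇒ -352344816.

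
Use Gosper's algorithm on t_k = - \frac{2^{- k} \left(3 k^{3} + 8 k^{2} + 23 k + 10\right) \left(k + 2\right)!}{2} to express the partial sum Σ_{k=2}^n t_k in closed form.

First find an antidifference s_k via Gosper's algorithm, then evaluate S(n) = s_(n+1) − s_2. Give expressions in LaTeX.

S(n) = \frac{2^{- n} \left(168 \cdot 2^{n} - 3 n^{5} n! - 23 n^{4} n! - 69 n^{3} n! - 109 n^{2} n! - 96 n n! - 36 n!\right)}{2}

t_(k+1)/t_k = (3*k**4 + 26*k**3 + 99*k**2 + 188*k + 132)/(2*(3*k**3 + 8*k**2 + 23*k + 10)).
So A=k/2 + 3/2 and B=1, with C=k**3 + 8*k**2/3 + 23*k/3 + 10/3.
Set up (k/2 + 3/2)·f(k+1) − (1)·f(k) − (k**3 + 8*k**2/3 + 23*k/3 + 10/3) = 0.
From deg A=1, deg B=0, deg C=3: d=2.
Solve for f: f(k) = 2*(3*k**2 - k + 4)/3 (degree 2 ≤ 2).
So s_k = (B(k−1)f/C)·t_k = (2*(3*k**2 - k + 4)/(3*k**3 + 8*k**2 + 23*k + 10))·t_k = -(3*k**2 - k + 4)*factorial(k + 2)/2**k.
Check: Δs_k = -(3*k**3 + 8*k**2 + 23*k + 10)*factorial(k + 2)/(2*2**k). ✓
Telescope: S(n) = s_(n+1) − s_(2) = -2**(-n - 1)*(3*n**2 + 5*n + 6)*factorial(n + 3) − (-84) = (168*2**n - 3*n**5*factorial(n) - 23*n**4*factorial(n) - 69*n**3*factorial(n) - 109*n**2*factorial(n) - 96*n*factorial(n) - 36*factorial(n))/(2*2**n).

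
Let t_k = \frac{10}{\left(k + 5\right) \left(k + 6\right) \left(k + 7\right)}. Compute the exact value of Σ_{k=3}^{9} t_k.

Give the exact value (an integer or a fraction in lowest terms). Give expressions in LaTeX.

Σ = 7/144

Compute t_(k+1)/t_k: get (k + 5)/(k + 8).
So A=k + 5 and B=k + 8, with C=1.
f must satisfy (k + 5)·f(k+1) − (k + 7)·f(k) = 1.
d = 2 from the (1,1,0) case.
Solve for f: f(k) = k*(k + 11)/60 (degree 2 ≤ 2).
Certificate R = B(k−1)f/C = k*(k + 7)*(k + 11)/60 gives s_k = k*(k + 11)/(6*(k + 5)*(k + 6)).
Verify: 10/(k**3 + 18*k**2 + 107*k + 210) matches t_k.
Σ_(k=3)^(9) t_k = s_(10) − s_(3) = 7/48 − (7/72) = 7/144.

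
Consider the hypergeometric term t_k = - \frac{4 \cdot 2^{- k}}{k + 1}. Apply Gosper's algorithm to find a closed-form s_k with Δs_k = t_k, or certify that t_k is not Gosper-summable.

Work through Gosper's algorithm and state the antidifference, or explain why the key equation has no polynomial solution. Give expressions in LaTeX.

not Gosper-summable; s_k does not exist

The ratio is (k + 1)/(2*(k + 2)).
Take A(k)=k/2 + 1/2, B(k)=k + 2, C(k)=1.
Solve (k/2 + 1/2)·f(k+1) − (k + 1)·f(k) = 1.
From deg A=1, deg B=1, deg C=0: d=-1.
Bound -1 < 0, so the key equation has no polynomial solution.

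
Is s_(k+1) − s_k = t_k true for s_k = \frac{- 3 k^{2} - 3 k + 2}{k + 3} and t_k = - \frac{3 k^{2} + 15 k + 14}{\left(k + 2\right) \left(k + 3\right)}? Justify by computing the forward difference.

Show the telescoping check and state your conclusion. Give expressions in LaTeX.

s_(k+1) = (-3*k**2 - 9*k - 4)/(k + 4)
s_(k+1) − s_k = (-3*k**2 - 21*k - 20)/(k**2 + 7*k + 12)
(s_(k+1) − s_k) − t_k = 4*(3*k + 4)/(k**3 + 9*k**2 + 26*k + 24)

Invalid: residual \frac{4 \left(3 k + 4\right)}{k^{3} + 9 k^{2} + 26 k + 24} ≠ 0.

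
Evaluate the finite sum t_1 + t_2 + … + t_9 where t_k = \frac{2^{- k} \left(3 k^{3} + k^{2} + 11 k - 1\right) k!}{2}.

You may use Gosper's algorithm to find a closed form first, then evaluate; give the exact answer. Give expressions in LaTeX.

Σ = 999336

Compute t_(k+1)/t_k: get (k + 1)*(11*k + 3*(k + 1)**3 + (k + 1)**2 + 10)/(2*(3*k**3 + k**2 + 11*k - 1)).
Gosper form: A/B · C(k+1)/C(k) with A=k/2 + 1/2, B=1, C=k**3 + k**2/3 + 11*k/3 - 1/3.
Solve (k/2 + 1/2)·f(k+1) − (1)·f(k) = k**3 + k**2/3 + 11*k/3 - 1/3.
From deg A=1, deg B=0, deg C=3: d=2.
Coefficient equations give f(k) = 2*(3*k**2 - 2*k + 2)/3.
Certificate R = B(k−1)f/C = 2*(3*k**2 - 2*k + 2)/(3*k**3 + k**2 + 11*k - 1) gives s_k = (3*k**2 - 2*k + 2)*factorial(k)/2**k.
Check: Δs_k = (3*k**3 + k**2 + 11*k - 1)*factorial(k)/(2*2**k). ✓
Evaluate s at k=10 and k=1: 1998675/2 and 3/2; difference 999336.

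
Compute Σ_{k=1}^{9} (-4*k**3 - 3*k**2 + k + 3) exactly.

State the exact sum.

The ratio is (4*k**3 + 15*k**2 + 17*k + 3)/(4*k**3 + 3*k**2 - k - 3).
A = 1, B = 1, C = k**3 + 3*k**2/4 - k/4 - 3/4.
f must satisfy (1)·f(k+1) − (1)·f(k) = k**3 + 3*k**2/4 - k/4 - 3/4.
d = 4 from the (0,0,3) case.
A polynomial solution: f(k) = k*(k - 2)*(k**2 + k + 1)/4.
Get s_k = R·t_k = k*(-k**3 + k**2 + k + 2) with R(k) = B(k−1)f(k)/C(k) = k*(k - 2)*(k**2 + k + 1)/(4*k**3 + 3*k**2 - k - 3).
Check: Δs_k = -4*k**3 - 3*k**2 + k + 3. ✓
Sum = s_(10) − s_(1); s_(10) = -8880, s_(1) = 3 ⇒ -8883.

Σ = -8883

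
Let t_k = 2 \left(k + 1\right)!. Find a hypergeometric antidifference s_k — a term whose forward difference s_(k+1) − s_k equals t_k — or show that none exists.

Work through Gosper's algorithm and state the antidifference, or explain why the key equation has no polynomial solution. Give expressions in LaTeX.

Ratio r(k) = k + 2.
Factor: A=k + 2; B=1; C=1.
Key eq: (k + 2)·f(k+1) = (1)·f(k) + (1).
d = -1 from the (1,0,0) case.
Negative degree bound (-1): no f exists, t_k not Gosper-summable.

none — t_k is not Gosper-summable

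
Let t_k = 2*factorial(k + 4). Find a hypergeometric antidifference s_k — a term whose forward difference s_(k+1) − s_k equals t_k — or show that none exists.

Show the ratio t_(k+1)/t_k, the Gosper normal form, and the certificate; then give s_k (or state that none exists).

The ratio is k + 5.
Take A(k)=k + 5, B(k)=1, C(k)=1.
Key eq: (k + 5)·f(k+1) = (1)·f(k) + (1).
From deg A=1, deg B=0, deg C=0: d=-1.
Negative degree bound (-1): no f exists, t_k not Gosper-summable.

no hypergeometric antidifference exists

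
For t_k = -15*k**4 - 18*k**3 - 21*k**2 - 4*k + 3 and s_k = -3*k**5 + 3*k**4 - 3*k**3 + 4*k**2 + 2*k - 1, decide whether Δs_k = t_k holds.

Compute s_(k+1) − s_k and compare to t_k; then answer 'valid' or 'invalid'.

valid (s_(k+1) − s_k reduces to t_k)

s_(k+1) = -3*k**5 - 12*k**4 - 21*k**3 - 17*k**2 - 2*k + 2
s_(k+1) − s_k = -15*k**4 - 18*k**3 - 21*k**2 - 4*k + 3
(s_(k+1) − s_k) − t_k = 0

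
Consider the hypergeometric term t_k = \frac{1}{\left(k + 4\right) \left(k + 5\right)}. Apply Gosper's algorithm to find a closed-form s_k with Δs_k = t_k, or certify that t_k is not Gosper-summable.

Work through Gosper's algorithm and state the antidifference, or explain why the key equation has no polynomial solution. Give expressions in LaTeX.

Step 1: r(k) = (k + 4)/(k + 6).
Gosper form: A/B · C(k+1)/C(k) with A=k + 4, B=k + 6, C=1.
Need (k + 4)·f(k+1) − (k + 5)·f(k) = 1.
Bound: deg f ≤ 1.
Solving with deg f ≤ 1: f(k) = k/4.
So s_k = (B(k−1)f/C)·t_k = (k*(k + 5)/4)·t_k = k/(4*(k + 4)).
s_(k+1) − s_k = 1/(k**2 + 9*k + 20) = t_k.

s_k = \frac{k}{4 \left(k + 4\right)}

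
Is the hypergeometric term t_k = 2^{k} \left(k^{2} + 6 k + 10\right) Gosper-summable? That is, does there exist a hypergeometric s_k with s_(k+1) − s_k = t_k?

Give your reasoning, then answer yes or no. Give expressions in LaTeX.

Yes. s_k = 2^{k} \left(k^{2} + 2 k + 4\right).

The ratio is 2*(k**2 + 8*k + 17)/(k**2 + 6*k + 10).
Factor: A=2; B=1; C=k**2 + 6*k + 10.
Solve (2)·f(k+1) − (1)·f(k) = k**2 + 6*k + 10.
From deg A=0, deg B=0, deg C=2: d=2.
Match coefficients ⇒ f(k) = k**2 + 2*k + 4.
Then R = B(k−1)f/C = (k**2 + 2*k + 4)/(k**2 + 6*k + 10), so s_k = R(k)·t_k = 2**k*(k**2 + 2*k + 4).
Δs = 2**k*(k**2 + 6*k + 10), as required.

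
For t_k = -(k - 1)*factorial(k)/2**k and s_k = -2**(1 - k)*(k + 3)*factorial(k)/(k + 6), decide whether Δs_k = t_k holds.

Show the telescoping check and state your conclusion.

s_(k+1) = -(k + 4)*factorial(k + 1)/(2**k*(k + 7))
s_(k+1) − s_k = -(k**3 + 9*k**2 + 14*k - 18)*factorial(k)/(2**k*(k + 6)*(k + 7))
(s_(k+1) − s_k) − t_k = 3*(k**2 + 5*k - 8)*factorial(k)/(2**k*(k + 6)*(k + 7))

Invalid: residual 3*(k**2 + 5*k - 8)*factorial(k)/(2**k*(k + 6)*(k + 7)) ≠ 0.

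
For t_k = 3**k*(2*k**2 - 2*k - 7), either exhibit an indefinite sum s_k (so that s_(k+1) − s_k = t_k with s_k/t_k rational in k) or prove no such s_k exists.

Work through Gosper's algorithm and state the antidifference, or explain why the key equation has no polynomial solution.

The ratio is 3*(2*k**2 + 2*k - 7)/(2*k**2 - 2*k - 7).
So A=3 and B=1, with C=k**2 - k - 7/2.
f must satisfy (3)·f(k+1) − (1)·f(k) = k**2 - k - 7/2.
Bound: deg f ≤ 2.
Solve for f: f(k) = (k**2 - 4*k + 1)/2 (degree 2 ≤ 2).
Certificate R = B(k−1)f/C = (k**2 - 4*k + 1)/(2*k**2 - 2*k - 7) gives s_k = 3**k*(k**2 - 4*k + 1).
Δs = 3**k*(2*k**2 - 2*k - 7), as required.

s_k = 3**k*(k**2 - 4*k + 1)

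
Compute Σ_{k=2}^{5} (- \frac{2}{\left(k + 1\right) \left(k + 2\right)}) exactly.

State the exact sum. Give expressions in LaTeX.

Σ = -8/21

Step 1: r(k) = (k + 1)/(k + 3).
So A=k + 1 and B=k + 3, with C=1.
Set up (k + 1)·f(k+1) − (k + 2)·f(k) − (1) = 0.
From deg A=1, deg B=1, deg C=0: d=1.
A polynomial solution: f(k) = k.
So s_k = (B(k−1)f/C)·t_k = (k*(k + 2))·t_k = -2*k/(k + 1).
Δs = -2/(k**2 + 3*k + 2), as required.
Evaluate s at k=6 and k=2: -12/7 and -4/3; difference -8/21.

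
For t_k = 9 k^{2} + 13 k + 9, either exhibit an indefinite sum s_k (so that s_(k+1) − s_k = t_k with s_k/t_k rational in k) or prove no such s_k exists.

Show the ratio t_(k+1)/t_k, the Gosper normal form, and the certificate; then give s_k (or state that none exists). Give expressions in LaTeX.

Ratio r(k) = (9*k**2 + 31*k + 31)/(9*k**2 + 13*k + 9).
So A=1 and B=1, with C=k**2 + 13*k/9 + 1.
Set up (1)·f(k+1) − (1)·f(k) − (k**2 + 13*k/9 + 1) = 0.
Degrees (0,0,2) ⇒ d ≤ 3.
Coefficient equations give f(k) = k*(3*k**2 + 2*k + 4)/9.
Get s_k = R·t_k = k*(3*k**2 + 2*k + 4) with R(k) = B(k−1)f(k)/C(k) = k*(3*k**2 + 2*k + 4)/(9*k**2 + 13*k + 9).
Check: Δs_k = 9*k**2 + 13*k + 9. ✓

s_k = k \left(3 k^{2} + 2 k + 4\right)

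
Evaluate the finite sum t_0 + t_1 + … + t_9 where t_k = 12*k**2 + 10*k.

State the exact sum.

Compute t_(k+1)/t_k: get (6*k**2 + 17*k + 11)/(k*(6*k + 5)).
Normal form (A,B,C) = (1, 1, k**2 + 5*k/6).
Solve (1)·f(k+1) − (1)·f(k) = k**2 + 5*k/6.
d = 3 from the (0,0,2) case.
Solving with deg f ≤ 3: f(k) = k*(k - 1)*(4*k + 3)/12.
So s_k = (B(k−1)f/C)·t_k = ((k - 1)*(4*k + 3)/(2*(6*k + 5)))·t_k = k*(4*k**2 - k - 3).
Verify: 2*k*(6*k + 5) matches t_k.
Σ_(k=0)^(9) t_k = s_(10) − s_(0) = 3870 − (0) = 3870.

Σ = 3870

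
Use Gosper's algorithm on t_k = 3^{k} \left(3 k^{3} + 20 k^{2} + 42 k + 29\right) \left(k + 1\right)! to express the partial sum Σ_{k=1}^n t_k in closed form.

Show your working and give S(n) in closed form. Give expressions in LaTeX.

S(n) = 3 \cdot 3^{n} n^{4} n! + 24 \cdot 3^{n} n^{3} n! + 66 \cdot 3^{n} n^{2} n! + 75 \cdot 3^{n} n n! + 30 \cdot 3^{n} n! - 30

The ratio is 3*(3*k**4 + 35*k**3 + 149*k**2 + 276*k + 188)/(3*k**3 + 20*k**2 + 42*k + 29).
Factor: A=3*k + 6; B=1; C=k**3 + 20*k**2/3 + 14*k + 29/3.
f must satisfy (3*k + 6)·f(k+1) − (1)·f(k) = k**3 + 20*k**2/3 + 14*k + 29/3.
Degrees (1,0,3) ⇒ d ≤ 2.
Match coefficients ⇒ f(k) = (k**2 + 3*k + 1)/3.
So s_k = (B(k−1)f/C)·t_k = ((k**2 + 3*k + 1)/(3*k**3 + 20*k**2 + 42*k + 29))·t_k = 3**k*(k**2 + 3*k + 1)*factorial(k + 1).
Δs = 3**k*(3*k**3 + 20*k**2 + 42*k + 29)*factorial(k + 1), as required.
s_(n+1) = 3**(n + 1)*(n**2 + 5*n + 5)*factorial(n + 2) and s_(1) = 30, so S(n) = 3*3**n*n**4*factorial(n) + 24*3**n*n**3*factorial(n) + 66*3**n*n**2*factorial(n) + 75*3**n*n*factorial(n) + 30*3**n*factorial(n) - 30.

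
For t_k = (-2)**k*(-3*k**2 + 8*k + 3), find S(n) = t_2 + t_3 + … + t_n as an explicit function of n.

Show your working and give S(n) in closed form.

S(n) = -2*(-2)**n*n**2 + 4*(-2)**n*n + 4*(-2)**n + 12

Step 1: r(k) = 2*(-3*k**2 + 2*k + 8)/(3*k**2 - 8*k - 3).
Factor: A=-2; B=1; C=k**2 - 8*k/3 - 1.
Need (-2)·f(k+1) − (1)·f(k) = k**2 - 8*k/3 - 1.
Bound: deg f ≤ 2.
Solving with deg f ≤ 2: f(k) = -(k**2 - 4*k + 1)/3.
Certificate R = B(k−1)f/C = -(k**2 - 4*k + 1)/((k - 3)*(3*k + 1)) gives s_k = (-2)**k*(k**2 - 4*k + 1).
Verify: (-2)**k*(-3*k**2 + 8*k + 3) matches t_k.
Telescope: S(n) = s_(n+1) − s_(2) = (-2)**(n + 1)*(n**2 - 2*n - 2) − (-12) = -2*(-2)**n*n**2 + 4*(-2)**n*n + 4*(-2)**n + 12.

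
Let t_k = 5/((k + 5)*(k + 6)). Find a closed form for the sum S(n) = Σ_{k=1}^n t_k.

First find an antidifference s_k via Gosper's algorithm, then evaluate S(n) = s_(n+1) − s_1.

S(n) = 5*n/(6*(n + 6))

Step 1: r(k) = (k + 5)/(k + 7).
Factor: A=k + 5; B=k + 7; C=1.
Solve (k + 5)·f(k+1) − (k + 6)·f(k) = 1.
d = 1 from the (1,1,0) case.
A polynomial solution: f(k) = k/5.
Then R = B(k−1)f/C = k*(k + 6)/5, so s_k = R(k)·t_k = k/(k + 5).
Check: Δs_k = 5/(k**2 + 11*k + 30). ✓
s_(n+1) = (n + 1)/(n + 6) and s_(1) = 1/6, so S(n) = 5*n/(6*(n + 6)).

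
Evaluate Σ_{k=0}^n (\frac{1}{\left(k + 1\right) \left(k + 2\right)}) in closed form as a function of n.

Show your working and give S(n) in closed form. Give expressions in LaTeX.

Ratio r(k) = (k + 1)/(k + 3).
Factor: A=k + 1; B=k + 3; C=1.
f must satisfy (k + 1)·f(k+1) − (k + 2)·f(k) = 1.
Degrees (1,1,0) ⇒ d ≤ 1.
Solving with deg f ≤ 1: f(k) = k.
Certificate R = B(k−1)f/C = k*(k + 2) gives s_k = k/(k + 1).
Verify: 1/(k**2 + 3*k + 2) matches t_k.
Evaluate: s_(n+1) = (n + 1)/(n + 2); subtract s_(0) = 0 ⇒ S(n) = (n + 1)/(n + 2).

S(n) = \frac{n + 1}{n + 2}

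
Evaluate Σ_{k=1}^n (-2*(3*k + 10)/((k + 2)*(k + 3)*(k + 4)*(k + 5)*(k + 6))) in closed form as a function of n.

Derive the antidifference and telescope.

S(n) = n*(-n**2 - 14*n - 63)/(45*(n**3 + 14*n**2 + 63*n + 90))

Compute t_(k+1)/t_k: get (k + 2)*(3*k + 13)/((k + 7)*(3*k + 10)).
Factor: A=k + 2; B=k + 7; C=k + 10/3.
f must satisfy (k + 2)·f(k+1) − (k + 6)·f(k) = k + 10/3.
d = 4 from the (1,1,1) case.
Coefficient equations give f(k) = k*(k + 3)*(k**2 + 11*k + 38)/120.
Get s_k = R·t_k = k*(-k**2 - 11*k - 38)/(20*(k**3 + 11*k**2 + 38*k + 40)) with R(k) = B(k−1)f(k)/C(k) = k*(k + 3)*(k + 6)*(k**2 + 11*k + 38)/(40*(3*k + 10)).
s_(k+1) − s_k = 2*(-3*k - 10)/(k**5 + 20*k**4 + 155*k**3 + 580*k**2 + 1044*k + 720) = t_k.
Evaluate: s_(n+1) = (-n**3 - 14*n**2 - 63*n - 50)/(20*(n**3 + 14*n**2 + 63*n + 90)); subtract s_(1) = -1/36 ⇒ S(n) = n*(-n**2 - 14*n - 63)/(45*(n**3 + 14*n**2 + 63*n + 90)).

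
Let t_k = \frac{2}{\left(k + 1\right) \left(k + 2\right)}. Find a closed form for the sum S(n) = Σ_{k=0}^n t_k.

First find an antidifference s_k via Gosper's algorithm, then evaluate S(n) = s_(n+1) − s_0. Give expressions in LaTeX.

The ratio is (k + 1)/(k + 3).
Take A(k)=k + 1, B(k)=k + 3, C(k)=1.
Solve (k + 1)·f(k+1) − (k + 2)·f(k) = 1.
deg f ≤ 1 (via 1,1,0).
Match coefficients ⇒ f(k) = k.
Then R = B(k−1)f/C = k*(k + 2), so s_k = R(k)·t_k = 2*k/(k + 1).
s_(k+1) − s_k = 2/(k**2 + 3*k + 2) = t_k.
Evaluate: s_(n+1) = 2*(n + 1)/(n + 2); subtract s_(0) = 0 ⇒ S(n) = 2*(n + 1)/(n + 2).

S(n) = \frac{2 \left(n + 1\right)}{n + 2}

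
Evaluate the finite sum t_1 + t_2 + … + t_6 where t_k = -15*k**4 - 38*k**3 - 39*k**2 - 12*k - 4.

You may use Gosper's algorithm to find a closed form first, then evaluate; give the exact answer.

r(k) = (15*k**4 + 98*k**3 + 243*k**2 + 264*k + 108)/(15*k**4 + 38*k**3 + 39*k**2 + 12*k + 4) after simplifying.
Factor: A=1; B=1; C=k**4 + 38*k**3/15 + 13*k**2/5 + 4*k/5 + 4/15.
Solve (1)·f(k+1) − (1)·f(k) = k**4 + 38*k**3/15 + 13*k**2/5 + 4*k/5 + 4/15.
deg f ≤ 5 (via 0,0,4).
A polynomial solution: f(k) = k*(3*k**4 + 2*k**3 - k**2 - 4*k + 4)/15.
Certificate R = B(k−1)f/C = k*(3*k**4 + 2*k**3 - k**2 - 4*k + 4)/(15*k**4 + 38*k**3 + 39*k**2 + 12*k + 4) gives s_k = k*(-3*k**4 - 2*k**3 + k**2 + 4*k - 4).
s_(k+1) − s_k = -15*k**4 - 38*k**3 - 39*k**2 - 12*k - 4 = t_k.
Evaluate s at k=7 and k=1: -54712 and -4; difference -54708.

Σ = -54708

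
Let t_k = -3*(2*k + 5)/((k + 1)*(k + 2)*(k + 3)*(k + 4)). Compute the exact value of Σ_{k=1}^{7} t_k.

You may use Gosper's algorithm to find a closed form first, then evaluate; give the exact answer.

r(k) = (k + 1)*(2*k + 7)/((k + 5)*(2*k + 5)) after simplifying.
Take A(k)=k + 1, B(k)=k + 5, C(k)=k + 5/2.
Key eq: (k + 1)·f(k+1) = (k + 4)·f(k) + (k + 5/2).
d = 3 from the (1,1,1) case.
Solve for f: f(k) = k*(k + 2)*(k + 4)/6 (degree 3 ≤ 3).
Certificate R = B(k−1)f/C = k*(k + 2)*(k + 4)**2/(3*(2*k + 5)) gives s_k = k*(-k - 4)/(k**2 + 4*k + 3).
Δs = 3*(-2*k - 5)/(k**4 + 10*k**3 + 35*k**2 + 50*k + 24), as required.
Telescoping: Σ = s_(8) − s_(1) = -32/33 − (-5/8) = -91/264.

Σ = -91/264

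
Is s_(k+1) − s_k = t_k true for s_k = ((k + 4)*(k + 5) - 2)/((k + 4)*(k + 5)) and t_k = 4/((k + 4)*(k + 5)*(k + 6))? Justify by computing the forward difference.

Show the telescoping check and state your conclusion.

s_(k+1) = ((k + 5)*(k + 6) - 2)/((k + 5)*(k + 6))
s_(k+1) − s_k = 4/(k**3 + 15*k**2 + 74*k + 120)
(s_(k+1) − s_k) − t_k = 0

valid (s_(k+1) − s_k reduces to t_k)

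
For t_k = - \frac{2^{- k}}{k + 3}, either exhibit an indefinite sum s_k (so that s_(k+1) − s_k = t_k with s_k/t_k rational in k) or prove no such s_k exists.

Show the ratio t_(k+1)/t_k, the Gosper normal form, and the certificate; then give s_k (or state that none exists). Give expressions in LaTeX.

none — t_k is not Gosper-summable

r(k) = (k + 3)/(2*(k + 4)) after simplifying.
Gosper form: A/B · C(k+1)/C(k) with A=k/2 + 3/2, B=k + 4, C=1.
Set up (k/2 + 3/2)·f(k+1) − (k + 3)·f(k) − (1) = 0.
d = -1 from the (1,1,0) case.
Negative degree bound (-1): no f exists, t_k not Gosper-summable.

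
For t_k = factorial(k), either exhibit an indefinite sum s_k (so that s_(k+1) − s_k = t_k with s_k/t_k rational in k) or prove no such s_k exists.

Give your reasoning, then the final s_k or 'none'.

no hypergeometric antidifference exists

Compute t_(k+1)/t_k: get k + 1.
A = k + 1, B = 1, C = 1.
Solve (k + 1)·f(k+1) − (1)·f(k) = 1.
Degrees (1,0,0) ⇒ d ≤ -1.
d = -1 < 0 ⇒ no nonzero polynomial f; not summable.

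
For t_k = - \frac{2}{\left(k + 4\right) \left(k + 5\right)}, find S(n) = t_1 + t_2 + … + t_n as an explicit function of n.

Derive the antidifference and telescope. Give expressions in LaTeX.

S(n) = - \frac{2 n}{5 n + 25}

Ratio r(k) = (k + 4)/(k + 6).
Factor: A=k + 4; B=k + 6; C=1.
Key eq: (k + 4)·f(k+1) = (k + 5)·f(k) + (1).
d = 1 from the (1,1,0) case.
Solve for f: f(k) = k/4 (degree 1 ≤ 1).
Get s_k = R·t_k = -k/(2*k + 8) with R(k) = B(k−1)f(k)/C(k) = k*(k + 5)/4.
s_(k+1) − s_k = -2/(k**2 + 9*k + 20) = t_k.
Σ_(k=1)^n t_k = s_(n+1) − s_(1) = ((-n - 1)/(2*(n + 5))) − (-1/10), i.e. -2*n/(5*n + 25).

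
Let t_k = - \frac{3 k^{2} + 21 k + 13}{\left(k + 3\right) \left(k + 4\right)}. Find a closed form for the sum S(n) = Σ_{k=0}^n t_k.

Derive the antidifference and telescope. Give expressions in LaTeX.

The ratio is (k + 3)*(21*k + 3*(k + 1)**2 + 34)/((k + 5)*(3*k**2 + 21*k + 13)).
So A=k + 3 and B=k + 5, with C=k**2 + 7*k + 13/3.
Key eq: (k + 3)·f(k+1) = (k + 4)·f(k) + (k**2 + 7*k + 13/3).
d = 2 from the (1,1,2) case.
Solving with deg f ≤ 2: f(k) = k*(9*k + 4)/9.
So s_k = (B(k−1)f/C)·t_k = (k*(k + 4)*(9*k + 4)/(3*(3*k**2 + 21*k + 13)))·t_k = k*(-9*k - 4)/(3*(k + 3)).
Δs = (-3*k**2 - 21*k - 13)/(k**2 + 7*k + 12), as required.
Σ_(k=0)^n t_k = s_(n+1) − s_(0) = ((-9*n**2 - 22*n - 13)/(3*(n + 4))) − (0), i.e. (-9*n**2 - 22*n - 13)/(3*(n + 4)).

S(n) = \frac{- 9 n^{2} - 22 n - 13}{3 \left(n + 4\right)}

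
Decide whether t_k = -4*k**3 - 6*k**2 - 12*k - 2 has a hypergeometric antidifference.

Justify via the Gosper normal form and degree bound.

Step 1: r(k) = (2*k**3 + 9*k**2 + 18*k + 12)/(2*k**3 + 3*k**2 + 6*k + 1).
So A=1 and B=1, with C=k**3 + 3*k**2/2 + 3*k + 1/2.
f must satisfy (1)·f(k+1) − (1)·f(k) = k**3 + 3*k**2/2 + 3*k + 1/2.
From deg A=0, deg B=0, deg C=3: d=4.
Coefficient equations give f(k) = k*(k**3 + 4*k - 3)/4.
Get s_k = R·t_k = k*(-k**3 - 4*k + 3) with R(k) = B(k−1)f(k)/C(k) = k*(k**3 + 4*k - 3)/(2*(2*k**3 + 3*k**2 + 6*k + 1)).
Check: Δs_k = -4*k**3 - 6*k**2 - 12*k - 2. ✓

Yes. s_k = k*(-k**3 - 4*k + 3).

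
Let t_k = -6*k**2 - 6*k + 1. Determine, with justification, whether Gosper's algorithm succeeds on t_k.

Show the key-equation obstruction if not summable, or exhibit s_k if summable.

Step 1: r(k) = (6*k**2 + 18*k + 11)/(6*k**2 + 6*k - 1).
A = 1, B = 1, C = k**2 + k - 1/6.
Key eq: (1)·f(k+1) = (1)·f(k) + (k**2 + k - 1/6).
From deg A=0, deg B=0, deg C=2: d=3.
A polynomial solution: f(k) = k*(2*k**2 - 3)/6.
Certificate R = B(k−1)f/C = k*(2*k**2 - 3)/(6*k**2 + 6*k - 1) gives s_k = k*(3 - 2*k**2).
s_(k+1) − s_k = -6*k**2 - 6*k + 1 = t_k.

Yes. s_k = k*(3 - 2*k**2).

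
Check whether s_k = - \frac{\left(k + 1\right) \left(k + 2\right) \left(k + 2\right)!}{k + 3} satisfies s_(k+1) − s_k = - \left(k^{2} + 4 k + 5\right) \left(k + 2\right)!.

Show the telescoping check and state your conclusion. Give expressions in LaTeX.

s_(k+1) = -(k + 2)*(k + 3)*factorial(k + 3)/(k + 4)
s_(k+1) − s_k = -(k + 2)*(k**3 + 8*k**2 + 22*k + 23)*factorial(k + 2)/((k + 3)*(k + 4))
(s_(k+1) − s_k) − t_k = (k**3 + 7*k**2 + 16*k + 14)*factorial(k + 2)/((k + 3)*(k + 4))

Invalid: residual \frac{\left(k^{3} + 7 k^{2} + 16 k + 14\right) \left(k + 2\right)!}{\left(k + 3\right) \left(k + 4\right)} ≠ 0.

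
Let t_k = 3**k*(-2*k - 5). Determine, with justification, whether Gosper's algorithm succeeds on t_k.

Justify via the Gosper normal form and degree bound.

Compute t_(k+1)/t_k: get 3*(2*k + 7)/(2*k + 5).
So A=3 and B=1, with C=k + 5/2.
f must satisfy (3)·f(k+1) − (1)·f(k) = k + 5/2.
Degrees (0,0,1) ⇒ d ≤ 1.
A polynomial solution: f(k) = (k + 1)/2.
So s_k = (B(k−1)f/C)·t_k = ((k + 1)/(2*k + 5))·t_k = 3**k*(-k - 1).
s_(k+1) − s_k = 3**k*(-2*k - 5) = t_k.

Yes. s_k = 3**k*(-k - 1).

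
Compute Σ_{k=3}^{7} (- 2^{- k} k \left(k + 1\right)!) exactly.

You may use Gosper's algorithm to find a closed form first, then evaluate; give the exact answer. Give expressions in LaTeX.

Σ = -2829

t_(k+1)/t_k = (k + 1)*(k + 2)/(2*k).
Normal form (A,B,C) = (k/2 + 1, 1, k).
Set up (k/2 + 1)·f(k+1) − (1)·f(k) − (k) = 0.
From deg A=1, deg B=0, deg C=1: d=0.
Solve for f: f(k) = 2 (degree 0 ≤ 0).
Get s_k = R·t_k = -2**(1 - k)*factorial(k + 1) with R(k) = B(k−1)f(k)/C(k) = 2/k.
Check: Δs_k = -k*factorial(k + 1)/2**k. ✓
Σ_(k=3)^(7) t_k = s_(8) − s_(3) = -2835 − (-6) = -2829.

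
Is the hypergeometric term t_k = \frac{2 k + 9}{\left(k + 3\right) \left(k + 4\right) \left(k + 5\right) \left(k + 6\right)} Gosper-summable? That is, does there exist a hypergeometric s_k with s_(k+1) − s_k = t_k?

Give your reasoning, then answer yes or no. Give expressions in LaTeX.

Yes. s_k = \frac{k \left(k + 8\right)}{15 \left(k^{2} + 8 k + 15\right)}.

r(k) = (k + 3)*(2*k + 11)/((k + 7)*(2*k + 9)) after simplifying.
Normal form (A,B,C) = (k + 3, k + 7, k + 9/2).
Key eq: (k + 3)·f(k+1) = (k + 6)·f(k) + (k + 9/2).
deg f ≤ 3 (via 1,1,1).
Solving with deg f ≤ 3: f(k) = k*(k + 4)*(k + 8)/30.
Then R = B(k−1)f/C = k*(k + 4)*(k + 6)*(k + 8)/(15*(2*k + 9)), so s_k = R(k)·t_k = k*(k + 8)/(15*(k**2 + 8*k + 15)).
Verify: (2*k + 9)/(k**4 + 18*k**3 + 119*k**2 + 342*k + 360) matches t_k.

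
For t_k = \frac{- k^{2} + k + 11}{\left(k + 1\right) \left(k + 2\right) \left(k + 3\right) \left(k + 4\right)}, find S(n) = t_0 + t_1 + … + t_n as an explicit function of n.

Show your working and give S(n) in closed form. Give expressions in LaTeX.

Compute t_(k+1)/t_k: get (k + 1)*(k - (k + 1)**2 + 12)/((k + 5)*(-k**2 + k + 11)).
A = k + 1, B = k + 5, C = k**2 - k - 11.
f must satisfy (k + 1)·f(k+1) − (k + 4)·f(k) = k**2 - k - 11.
d = 3 from the (1,1,2) case.
Match coefficients ⇒ f(k) = -k*(k**2 + 8*k + 13)/2.
So s_k = (B(k−1)f/C)·t_k = (-k*(k + 4)*(k**2 + 8*k + 13)/(2*(k**2 - k - 11)))·t_k = k*(k**2 + 8*k + 13)/(2*(k + 1)*(k + 2)*(k + 3)).
Check: Δs_k = (-k**2 + k + 11)/(k**4 + 10*k**3 + 35*k**2 + 50*k + 24). ✓
s_(n+1) = (n**3 + 11*n**2 + 32*n + 22)/(2*(n**3 + 9*n**2 + 26*n + 24)) and s_(0) = 0, so S(n) = (n**3 + 11*n**2 + 32*n + 22)/(2*(n**3 + 9*n**2 + 26*n + 24)).

S(n) = \frac{n^{3} + 11 n^{2} + 32 n + 22}{2 \left(n^{3} + 9 n^{2} + 26 n + 24\right)}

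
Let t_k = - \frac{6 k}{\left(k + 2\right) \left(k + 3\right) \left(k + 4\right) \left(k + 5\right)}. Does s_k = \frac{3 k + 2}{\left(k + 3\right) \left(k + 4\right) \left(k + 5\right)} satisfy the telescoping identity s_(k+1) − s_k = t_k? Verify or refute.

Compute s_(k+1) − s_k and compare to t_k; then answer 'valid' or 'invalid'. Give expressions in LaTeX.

s_(k+1) = (3*k + 5)/((k + 4)*(k + 5)*(k + 6))
s_(k+1) − s_k = 3*(1 - 2*k)/(k**4 + 18*k**3 + 119*k**2 + 342*k + 360)
(s_(k+1) − s_k) − t_k = 3*(9*k + 2)/(k**5 + 20*k**4 + 155*k**3 + 580*k**2 + 1044*k + 720)

Invalid: residual \frac{3 \left(9 k + 2\right)}{k^{5} + 20 k^{4} + 155 k^{3} + 580 k^{2} + 1044 k + 720} ≠ 0.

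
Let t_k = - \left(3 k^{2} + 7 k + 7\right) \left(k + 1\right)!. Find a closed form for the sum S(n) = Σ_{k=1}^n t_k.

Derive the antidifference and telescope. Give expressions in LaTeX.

Step 1: r(k) = (k + 2)*(7*k + 3*(k + 1)**2 + 14)/(3*k**2 + 7*k + 7).
Gosper form: A/B · C(k+1)/C(k) with A=k + 2, B=1, C=k**2 + 7*k/3 + 7/3.
Key eq: (k + 2)·f(k+1) = (1)·f(k) + (k**2 + 7*k/3 + 7/3).
deg f ≤ 1 (via 1,0,2).
Coefficient equations give f(k) = (3*k + 1)/3.
Then R = B(k−1)f/C = (3*k + 1)/(3*k**2 + 7*k + 7), so s_k = R(k)·t_k = -(3*k + 1)*factorial(k + 1).
Check: Δs_k = -(3*k**2 + 7*k + 7)*factorial(k + 1). ✓
Σ_(k=1)^n t_k = s_(n+1) − s_(1) = (-(3*n + 4)*factorial(n + 2)) − (-8), i.e. -3*n*factorial(n + 2) - 4*factorial(n + 2) + 8.

S(n) = - 3 n \left(n + 2\right)! - 4 \left(n + 2\right)! + 8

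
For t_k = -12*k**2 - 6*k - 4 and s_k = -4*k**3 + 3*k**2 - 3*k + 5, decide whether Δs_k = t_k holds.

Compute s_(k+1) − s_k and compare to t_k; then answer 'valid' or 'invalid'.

s_(k+1) = -4*k**3 - 9*k**2 - 9*k + 1
s_(k+1) − s_k = -12*k**2 - 6*k - 4
(s_(k+1) − s_k) − t_k = 0

valid (s_(k+1) − s_k reduces to t_k)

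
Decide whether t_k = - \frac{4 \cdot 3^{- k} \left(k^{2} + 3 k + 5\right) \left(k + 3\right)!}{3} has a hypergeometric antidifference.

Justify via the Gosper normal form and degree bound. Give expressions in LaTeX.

r(k) = (k + 4)*(3*k + (k + 1)**2 + 8)/(3*(k**2 + 3*k + 5)) after simplifying.
Normal form (A,B,C) = (k/3 + 4/3, 1, k**2 + 3*k + 5).
Need (k/3 + 4/3)·f(k+1) − (1)·f(k) = k**2 + 3*k + 5.
d = 1 from the (1,0,2) case.
Solving with deg f ≤ 1: f(k) = 3*(k + 1).
Certificate R = B(k−1)f/C = 3*(k + 1)/(k**2 + 3*k + 5) gives s_k = -4*(k + 1)*factorial(k + 3)/3**k.
Δs = -4*(k**2 + 3*k + 5)*factorial(k + 3)/(3*3**k), as required.

Yes. s_k = - 4 \cdot 3^{- k} \left(k + 1\right) \left(k + 3\right)!.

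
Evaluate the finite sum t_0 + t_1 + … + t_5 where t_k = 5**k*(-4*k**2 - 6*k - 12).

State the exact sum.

Σ = -515622

Ratio r(k) = 5*(2*k**2 + 7*k + 11)/(2*k**2 + 3*k + 6).
So A=5 and B=1, with C=k**2 + 3*k/2 + 3.
Solve (5)·f(k+1) − (1)·f(k) = k**2 + 3*k/2 + 3.
Degrees (0,0,2) ⇒ d ≤ 2.
Solving with deg f ≤ 2: f(k) = (k**2 - k + 3)/4.
Certificate R = B(k−1)f/C = (k**2 - k + 3)/(2*(2*k**2 + 3*k + 6)) gives s_k = 5**k*(-k**2 + k - 3).
Verify: 5**k*(-4*k**2 - 6*k - 12) matches t_k.
Evaluate s at k=6 and k=0: -515625 and -3; difference -515622.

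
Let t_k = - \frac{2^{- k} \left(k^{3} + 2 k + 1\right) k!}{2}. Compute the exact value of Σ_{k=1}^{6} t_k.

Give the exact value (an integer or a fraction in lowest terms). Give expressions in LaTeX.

Σ = -12919/8

t_(k+1)/t_k = (k + 1)*(2*k + (k + 1)**3 + 3)/(2*(k**3 + 2*k + 1)).
Take A(k)=k/2 + 1/2, B(k)=1, C(k)=k**3 + 2*k + 1.
Set up (k/2 + 1/2)·f(k+1) − (1)·f(k) − (k**3 + 2*k + 1) = 0.
deg f ≤ 2 (via 1,0,3).
A polynomial solution: f(k) = 2*(k**2 - k - 1).
Get s_k = R·t_k = (-k**2 + k + 1)*factorial(k)/2**k with R(k) = B(k−1)f(k)/C(k) = 2*(k**2 - k - 1)/(k**3 + 2*k + 1).
s_(k+1) − s_k = -(k**3 + 2*k + 1)*factorial(k)/(2*2**k) = t_k.
Sum = s_(7) − s_(1); s_(7) = -12915/8, s_(1) = 1/2 ⇒ -12919/8.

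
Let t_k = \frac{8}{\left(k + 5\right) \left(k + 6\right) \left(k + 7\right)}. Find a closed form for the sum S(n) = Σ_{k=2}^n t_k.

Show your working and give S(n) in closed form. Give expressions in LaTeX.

S(n) = \frac{n^{2} + 13 n - 14}{14 \left(n^{2} + 13 n + 42\right)}

Ratio r(k) = (k + 5)/(k + 8).
So A=k + 5 and B=k + 8, with C=1.
Set up (k + 5)·f(k+1) − (k + 7)·f(k) − (1) = 0.
Degrees (1,1,0) ⇒ d ≤ 2.
Coefficient equations give f(k) = k*(k + 11)/60.
R(k) = B(k−1)·f(k)/C(k) = k*(k + 7)*(k + 11)/60; s_k = R·t_k = 2*k*(k + 11)/(15*(k + 5)*(k + 6)).
Check: Δs_k = 8/(k**3 + 18*k**2 + 107*k + 210). ✓
s_(n+1) = 2*(n**2 + 13*n + 12)/(15*(n**2 + 13*n + 42)) and s_(2) = 13/210, so S(n) = (n**2 + 13*n - 14)/(14*(n**2 + 13*n + 42)).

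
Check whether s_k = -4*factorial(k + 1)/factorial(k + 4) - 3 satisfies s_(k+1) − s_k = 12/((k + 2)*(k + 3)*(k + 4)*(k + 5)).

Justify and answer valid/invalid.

valid (s_(k+1) − s_k reduces to t_k)

s_(k+1) = -4*factorial(k + 2)/factorial(k + 5) - 3
s_(k+1) − s_k = 12/((k + 2)*(k + 3)*(k + 4)*(k + 5))
(s_(k+1) − s_k) − t_k = 0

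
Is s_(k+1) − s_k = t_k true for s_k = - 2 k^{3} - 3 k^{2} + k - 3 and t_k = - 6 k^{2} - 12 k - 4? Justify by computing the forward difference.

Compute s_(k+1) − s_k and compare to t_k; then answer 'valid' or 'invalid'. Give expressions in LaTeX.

Valid: the claim telescopes to t_k.

s_(k+1) = k - 2*(k + 1)**3 - 3*(k + 1)**2 - 2
s_(k+1) − s_k = -6*k**2 - 12*k - 4
(s_(k+1) − s_k) − t_k = 0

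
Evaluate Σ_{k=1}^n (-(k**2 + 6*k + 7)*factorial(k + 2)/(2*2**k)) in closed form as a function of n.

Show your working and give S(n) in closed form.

Step 1: r(k) = (k + 3)*(6*k + (k + 1)**2 + 13)/(2*(k**2 + 6*k + 7)).
Normal form (A,B,C) = (k/2 + 3/2, 1, k**2 + 6*k + 7).
Need (k/2 + 3/2)·f(k+1) − (1)·f(k) = k**2 + 6*k + 7.
Degrees (1,0,2) ⇒ d ≤ 1.
Solve for f: f(k) = 2*(k + 4) (degree 1 ≤ 1).
Get s_k = R·t_k = -(k + 4)*factorial(k + 2)/2**k with R(k) = B(k−1)f(k)/C(k) = 2*(k + 4)/(k**2 + 6*k + 7).
Verify: -(k**2 + 6*k + 7)*factorial(k + 2)/(2*2**k) matches t_k.
s_(n+1) = -2**(-n - 1)*(n + 5)*factorial(n + 3) and s_(1) = -15, so S(n) = 15 - n*factorial(n + 3)/(2*2**n) - 5*factorial(n + 3)/(2*2**n).

S(n) = 15 - n*factorial(n + 3)/(2*2**n) - 5*factorial(n + 3)/(2*2**n)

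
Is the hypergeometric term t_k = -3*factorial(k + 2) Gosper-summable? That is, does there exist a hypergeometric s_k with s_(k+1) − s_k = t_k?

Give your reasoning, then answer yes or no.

Ratio r(k) = k + 3.
So A=k + 3 and B=1, with C=1.
Set up (k + 3)·f(k+1) − (1)·f(k) − (1) = 0.
From deg A=1, deg B=0, deg C=0: d=-1.
Bound -1 < 0, so the key equation has no polynomial solution.

No; the degree bound rules out any f.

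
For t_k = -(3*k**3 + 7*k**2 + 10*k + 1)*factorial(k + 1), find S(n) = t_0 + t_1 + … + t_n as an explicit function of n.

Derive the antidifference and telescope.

t_(k+1)/t_k = (3*k**4 + 22*k**3 + 65*k**2 + 87*k + 42)/(3*k**3 + 7*k**2 + 10*k + 1).
Normal form (A,B,C) = (k + 2, 1, k**3 + 7*k**2/3 + 10*k/3 + 1/3).
Solve (k + 2)·f(k+1) − (1)·f(k) = k**3 + 7*k**2/3 + 10*k/3 + 1/3.
From deg A=1, deg B=0, deg C=3: d=2.
Solving with deg f ≤ 2: f(k) = (k - 1)*(3*k + 1)/3.
So s_k = (B(k−1)f/C)·t_k = ((k - 1)*(3*k + 1)/(3*k**3 + 7*k**2 + 10*k + 1))·t_k = -(k - 1)*(3*k + 1)*factorial(k + 1).
Δs = -(3*k**3 + 7*k**2 + 10*k + 1)*factorial(k + 1), as required.
Σ_(k=0)^n t_k = s_(n+1) − s_(0) = (-n*(3*n + 4)*factorial(n + 2)) − (1), i.e. -3*n**4*factorial(n) - 13*n**3*factorial(n) - 18*n**2*factorial(n) - 8*n*factorial(n) - 1.

S(n) = -3*n**4*factorial(n) - 13*n**3*factorial(n) - 18*n**2*factorial(n) - 8*n*factorial(n) - 1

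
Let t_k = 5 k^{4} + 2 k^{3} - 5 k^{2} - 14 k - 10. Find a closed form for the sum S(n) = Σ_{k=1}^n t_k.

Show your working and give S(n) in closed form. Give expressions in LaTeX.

S(n) = n \left(n^{4} + 3 n^{3} + n^{2} - 9 n - 18\right)

Compute t_(k+1)/t_k: get (5*k**4 + 22*k**3 + 31*k**2 + 2*k - 22)/(5*k**4 + 2*k**3 - 5*k**2 - 14*k - 10).
So A=1 and B=1, with C=k**4 + 2*k**3/5 - k**2 - 14*k/5 - 2.
Set up (1)·f(k+1) − (1)·f(k) − (k**4 + 2*k**3/5 - k**2 - 14*k/5 - 2) = 0.
Degrees (0,0,4) ⇒ d ≤ 5.
Solve for f: f(k) = k*(k**4 - 2*k**3 - k**2 - 4*k - 4)/5 (degree 5 ≤ 5).
Certificate R = B(k−1)f/C = k*(k**4 - 2*k**3 - k**2 - 4*k - 4)/(5*k**4 + 2*k**3 - 5*k**2 - 14*k - 10) gives s_k = k*(k**4 - 2*k**3 - k**2 - 4*k - 4).
Verify: 5*k**4 + 2*k**3 - 5*k**2 - 14*k - 10 matches t_k.
Telescope: S(n) = s_(n+1) − s_(1) = n**5 + 3*n**4 + n**3 - 9*n**2 - 18*n - 10 − (-10) = n*(n**4 + 3*n**3 + n**2 - 9*n - 18).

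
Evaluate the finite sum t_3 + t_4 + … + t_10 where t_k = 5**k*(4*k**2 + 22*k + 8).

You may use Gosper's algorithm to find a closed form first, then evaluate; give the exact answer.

Σ = 7373045000

Ratio r(k) = 5*(2*k**2 + 15*k + 17)/(2*k**2 + 11*k + 4).
A = 5, B = 1, C = k**2 + 11*k/2 + 2.
Need (5)·f(k+1) − (1)·f(k) = k**2 + 11*k/2 + 2.
d = 2 from the (0,0,2) case.
Solve for f: f(k) = (k**2 + 3*k - 3)/4 (degree 2 ≤ 2).
Certificate R = B(k−1)f/C = (k**2 + 3*k - 3)/(2*(2*k**2 + 11*k + 4)) gives s_k = 5**k*(k**2 + 3*k - 3).
Check: Δs_k = 5**k*(4*k**2 + 22*k + 8). ✓
Σ_(k=3)^(10) t_k = s_(11) − s_(3) = 7373046875 − (1875) = 7373045000.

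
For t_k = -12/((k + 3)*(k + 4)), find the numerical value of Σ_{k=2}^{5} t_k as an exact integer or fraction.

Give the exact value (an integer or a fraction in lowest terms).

Σ = -16/15

Ratio r(k) = (k + 3)/(k + 5).
Factor: A=k + 3; B=k + 5; C=1.
Solve (k + 3)·f(k+1) − (k + 4)·f(k) = 1.
From deg A=1, deg B=1, deg C=0: d=1.
Solve for f: f(k) = k/3 (degree 1 ≤ 1).
Then R = B(k−1)f/C = k*(k + 4)/3, so s_k = R(k)·t_k = -4*k/(k + 3).
Verify: -12/(k**2 + 7*k + 12) matches t_k.
Telescoping: Σ = s_(6) − s_(2) = -8/3 − (-8/5) = -16/15.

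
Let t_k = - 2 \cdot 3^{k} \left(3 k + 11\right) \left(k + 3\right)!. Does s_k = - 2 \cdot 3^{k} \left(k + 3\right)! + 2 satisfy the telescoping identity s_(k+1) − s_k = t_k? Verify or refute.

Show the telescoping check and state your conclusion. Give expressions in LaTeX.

s_(k+1) = -2*3**(k + 1)*factorial(k + 4) + 2
s_(k+1) − s_k = -2*3**k*(3*k + 11)*factorial(k + 3)
(s_(k+1) − s_k) − t_k = 0

Valid — Δs_k = t_k.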